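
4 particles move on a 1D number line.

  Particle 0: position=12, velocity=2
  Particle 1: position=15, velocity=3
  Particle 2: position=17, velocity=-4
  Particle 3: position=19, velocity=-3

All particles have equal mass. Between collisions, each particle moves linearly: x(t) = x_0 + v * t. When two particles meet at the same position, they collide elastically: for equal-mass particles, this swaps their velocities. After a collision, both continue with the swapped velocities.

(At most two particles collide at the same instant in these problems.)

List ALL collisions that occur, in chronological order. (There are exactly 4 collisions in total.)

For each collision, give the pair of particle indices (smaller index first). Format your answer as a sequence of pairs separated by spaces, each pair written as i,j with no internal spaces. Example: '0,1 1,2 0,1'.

Collision at t=2/7: particles 1 and 2 swap velocities; positions: p0=88/7 p1=111/7 p2=111/7 p3=127/7; velocities now: v0=2 v1=-4 v2=3 v3=-3
Collision at t=2/3: particles 2 and 3 swap velocities; positions: p0=40/3 p1=43/3 p2=17 p3=17; velocities now: v0=2 v1=-4 v2=-3 v3=3
Collision at t=5/6: particles 0 and 1 swap velocities; positions: p0=41/3 p1=41/3 p2=33/2 p3=35/2; velocities now: v0=-4 v1=2 v2=-3 v3=3
Collision at t=7/5: particles 1 and 2 swap velocities; positions: p0=57/5 p1=74/5 p2=74/5 p3=96/5; velocities now: v0=-4 v1=-3 v2=2 v3=3

Answer: 1,2 2,3 0,1 1,2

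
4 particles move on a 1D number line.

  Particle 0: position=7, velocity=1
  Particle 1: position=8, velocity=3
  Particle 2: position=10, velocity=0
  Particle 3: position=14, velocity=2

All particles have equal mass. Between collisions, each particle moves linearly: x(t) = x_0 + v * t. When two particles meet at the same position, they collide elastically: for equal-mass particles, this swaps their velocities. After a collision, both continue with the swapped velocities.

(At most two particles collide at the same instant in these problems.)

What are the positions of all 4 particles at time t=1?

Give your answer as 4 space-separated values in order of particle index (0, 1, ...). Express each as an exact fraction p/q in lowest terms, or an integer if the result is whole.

Answer: 8 10 11 16

Derivation:
Collision at t=2/3: particles 1 and 2 swap velocities; positions: p0=23/3 p1=10 p2=10 p3=46/3; velocities now: v0=1 v1=0 v2=3 v3=2
Advance to t=1 (no further collisions before then); velocities: v0=1 v1=0 v2=3 v3=2; positions = 8 10 11 16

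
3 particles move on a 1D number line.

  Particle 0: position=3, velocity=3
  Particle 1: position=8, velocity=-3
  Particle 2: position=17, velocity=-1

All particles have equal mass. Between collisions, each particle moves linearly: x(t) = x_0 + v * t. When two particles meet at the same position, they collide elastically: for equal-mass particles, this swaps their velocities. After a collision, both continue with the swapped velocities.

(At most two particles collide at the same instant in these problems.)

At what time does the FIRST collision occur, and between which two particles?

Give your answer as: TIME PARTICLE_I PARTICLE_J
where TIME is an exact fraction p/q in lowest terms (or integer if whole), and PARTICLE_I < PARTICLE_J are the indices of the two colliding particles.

Pair (0,1): pos 3,8 vel 3,-3 -> gap=5, closing at 6/unit, collide at t=5/6
Pair (1,2): pos 8,17 vel -3,-1 -> not approaching (rel speed -2 <= 0)
Earliest collision: t=5/6 between 0 and 1

Answer: 5/6 0 1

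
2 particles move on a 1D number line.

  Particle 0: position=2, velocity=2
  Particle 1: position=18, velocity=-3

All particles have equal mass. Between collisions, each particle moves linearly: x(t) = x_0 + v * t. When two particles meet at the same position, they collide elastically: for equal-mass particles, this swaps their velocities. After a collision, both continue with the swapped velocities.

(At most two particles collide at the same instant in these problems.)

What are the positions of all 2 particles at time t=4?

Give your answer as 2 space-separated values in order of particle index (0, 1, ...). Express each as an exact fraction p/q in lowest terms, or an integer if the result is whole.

Collision at t=16/5: particles 0 and 1 swap velocities; positions: p0=42/5 p1=42/5; velocities now: v0=-3 v1=2
Advance to t=4 (no further collisions before then); velocities: v0=-3 v1=2; positions = 6 10

Answer: 6 10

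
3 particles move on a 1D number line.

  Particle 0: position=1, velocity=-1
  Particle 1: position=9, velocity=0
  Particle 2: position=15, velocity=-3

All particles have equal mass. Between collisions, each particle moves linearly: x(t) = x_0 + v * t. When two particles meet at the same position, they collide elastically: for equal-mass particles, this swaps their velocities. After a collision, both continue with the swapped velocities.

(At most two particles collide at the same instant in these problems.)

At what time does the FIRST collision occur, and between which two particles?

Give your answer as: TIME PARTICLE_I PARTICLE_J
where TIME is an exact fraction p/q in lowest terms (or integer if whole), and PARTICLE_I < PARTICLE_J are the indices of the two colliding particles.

Answer: 2 1 2

Derivation:
Pair (0,1): pos 1,9 vel -1,0 -> not approaching (rel speed -1 <= 0)
Pair (1,2): pos 9,15 vel 0,-3 -> gap=6, closing at 3/unit, collide at t=2
Earliest collision: t=2 between 1 and 2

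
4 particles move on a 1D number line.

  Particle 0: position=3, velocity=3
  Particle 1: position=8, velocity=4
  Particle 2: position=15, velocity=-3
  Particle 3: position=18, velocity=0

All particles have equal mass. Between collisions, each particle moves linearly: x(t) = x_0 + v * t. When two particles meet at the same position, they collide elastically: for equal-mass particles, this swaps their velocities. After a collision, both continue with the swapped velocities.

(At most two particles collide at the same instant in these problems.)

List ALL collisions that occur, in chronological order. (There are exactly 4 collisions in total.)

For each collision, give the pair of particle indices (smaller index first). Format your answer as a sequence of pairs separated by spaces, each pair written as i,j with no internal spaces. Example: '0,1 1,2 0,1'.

Answer: 1,2 0,1 2,3 1,2

Derivation:
Collision at t=1: particles 1 and 2 swap velocities; positions: p0=6 p1=12 p2=12 p3=18; velocities now: v0=3 v1=-3 v2=4 v3=0
Collision at t=2: particles 0 and 1 swap velocities; positions: p0=9 p1=9 p2=16 p3=18; velocities now: v0=-3 v1=3 v2=4 v3=0
Collision at t=5/2: particles 2 and 3 swap velocities; positions: p0=15/2 p1=21/2 p2=18 p3=18; velocities now: v0=-3 v1=3 v2=0 v3=4
Collision at t=5: particles 1 and 2 swap velocities; positions: p0=0 p1=18 p2=18 p3=28; velocities now: v0=-3 v1=0 v2=3 v3=4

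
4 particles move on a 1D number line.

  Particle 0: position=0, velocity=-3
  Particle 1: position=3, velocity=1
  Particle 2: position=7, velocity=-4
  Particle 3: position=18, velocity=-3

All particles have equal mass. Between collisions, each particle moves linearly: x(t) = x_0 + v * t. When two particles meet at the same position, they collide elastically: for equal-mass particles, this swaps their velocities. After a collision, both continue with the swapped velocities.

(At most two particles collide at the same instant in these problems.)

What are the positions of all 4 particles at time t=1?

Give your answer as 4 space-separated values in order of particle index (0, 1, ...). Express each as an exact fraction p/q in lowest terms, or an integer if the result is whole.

Answer: -3 3 4 15

Derivation:
Collision at t=4/5: particles 1 and 2 swap velocities; positions: p0=-12/5 p1=19/5 p2=19/5 p3=78/5; velocities now: v0=-3 v1=-4 v2=1 v3=-3
Advance to t=1 (no further collisions before then); velocities: v0=-3 v1=-4 v2=1 v3=-3; positions = -3 3 4 15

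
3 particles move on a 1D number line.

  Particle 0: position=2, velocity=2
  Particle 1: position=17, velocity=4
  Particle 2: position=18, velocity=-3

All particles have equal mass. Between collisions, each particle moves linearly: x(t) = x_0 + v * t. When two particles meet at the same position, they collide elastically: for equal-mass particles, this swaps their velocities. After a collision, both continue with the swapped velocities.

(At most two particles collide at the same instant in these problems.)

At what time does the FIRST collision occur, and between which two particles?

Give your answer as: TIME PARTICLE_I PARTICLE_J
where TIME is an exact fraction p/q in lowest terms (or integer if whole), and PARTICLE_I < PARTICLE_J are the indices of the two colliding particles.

Pair (0,1): pos 2,17 vel 2,4 -> not approaching (rel speed -2 <= 0)
Pair (1,2): pos 17,18 vel 4,-3 -> gap=1, closing at 7/unit, collide at t=1/7
Earliest collision: t=1/7 between 1 and 2

Answer: 1/7 1 2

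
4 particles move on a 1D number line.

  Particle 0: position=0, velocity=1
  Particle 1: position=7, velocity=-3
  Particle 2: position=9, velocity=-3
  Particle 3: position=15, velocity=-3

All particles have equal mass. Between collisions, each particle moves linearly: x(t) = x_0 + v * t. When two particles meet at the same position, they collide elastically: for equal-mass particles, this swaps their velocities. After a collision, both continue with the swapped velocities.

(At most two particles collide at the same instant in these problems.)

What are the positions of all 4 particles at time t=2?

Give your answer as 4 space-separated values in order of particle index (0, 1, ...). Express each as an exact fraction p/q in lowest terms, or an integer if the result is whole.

Answer: 1 2 3 9

Derivation:
Collision at t=7/4: particles 0 and 1 swap velocities; positions: p0=7/4 p1=7/4 p2=15/4 p3=39/4; velocities now: v0=-3 v1=1 v2=-3 v3=-3
Advance to t=2 (no further collisions before then); velocities: v0=-3 v1=1 v2=-3 v3=-3; positions = 1 2 3 9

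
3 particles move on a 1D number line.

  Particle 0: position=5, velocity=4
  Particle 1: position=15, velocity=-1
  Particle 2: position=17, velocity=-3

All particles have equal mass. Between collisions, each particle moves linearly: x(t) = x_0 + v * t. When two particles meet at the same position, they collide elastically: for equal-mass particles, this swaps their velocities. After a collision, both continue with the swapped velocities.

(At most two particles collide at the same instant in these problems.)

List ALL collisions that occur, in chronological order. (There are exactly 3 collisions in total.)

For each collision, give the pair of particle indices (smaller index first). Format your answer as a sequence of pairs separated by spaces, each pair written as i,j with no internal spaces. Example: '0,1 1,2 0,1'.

Collision at t=1: particles 1 and 2 swap velocities; positions: p0=9 p1=14 p2=14; velocities now: v0=4 v1=-3 v2=-1
Collision at t=12/7: particles 0 and 1 swap velocities; positions: p0=83/7 p1=83/7 p2=93/7; velocities now: v0=-3 v1=4 v2=-1
Collision at t=2: particles 1 and 2 swap velocities; positions: p0=11 p1=13 p2=13; velocities now: v0=-3 v1=-1 v2=4

Answer: 1,2 0,1 1,2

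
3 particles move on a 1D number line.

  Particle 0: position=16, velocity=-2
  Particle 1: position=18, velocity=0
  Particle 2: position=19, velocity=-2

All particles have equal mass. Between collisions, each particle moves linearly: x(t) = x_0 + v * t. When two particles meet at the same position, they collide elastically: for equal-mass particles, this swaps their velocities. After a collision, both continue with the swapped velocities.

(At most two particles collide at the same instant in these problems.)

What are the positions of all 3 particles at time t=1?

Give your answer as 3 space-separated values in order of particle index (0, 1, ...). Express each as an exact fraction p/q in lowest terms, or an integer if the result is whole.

Answer: 14 17 18

Derivation:
Collision at t=1/2: particles 1 and 2 swap velocities; positions: p0=15 p1=18 p2=18; velocities now: v0=-2 v1=-2 v2=0
Advance to t=1 (no further collisions before then); velocities: v0=-2 v1=-2 v2=0; positions = 14 17 18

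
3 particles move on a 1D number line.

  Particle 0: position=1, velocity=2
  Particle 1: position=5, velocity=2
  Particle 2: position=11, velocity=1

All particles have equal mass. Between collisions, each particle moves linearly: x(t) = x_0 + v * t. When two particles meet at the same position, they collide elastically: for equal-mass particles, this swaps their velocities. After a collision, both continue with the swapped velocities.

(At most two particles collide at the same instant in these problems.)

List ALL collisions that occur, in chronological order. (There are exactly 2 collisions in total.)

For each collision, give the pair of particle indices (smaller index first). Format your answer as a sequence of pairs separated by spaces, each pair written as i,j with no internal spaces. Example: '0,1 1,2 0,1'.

Answer: 1,2 0,1

Derivation:
Collision at t=6: particles 1 and 2 swap velocities; positions: p0=13 p1=17 p2=17; velocities now: v0=2 v1=1 v2=2
Collision at t=10: particles 0 and 1 swap velocities; positions: p0=21 p1=21 p2=25; velocities now: v0=1 v1=2 v2=2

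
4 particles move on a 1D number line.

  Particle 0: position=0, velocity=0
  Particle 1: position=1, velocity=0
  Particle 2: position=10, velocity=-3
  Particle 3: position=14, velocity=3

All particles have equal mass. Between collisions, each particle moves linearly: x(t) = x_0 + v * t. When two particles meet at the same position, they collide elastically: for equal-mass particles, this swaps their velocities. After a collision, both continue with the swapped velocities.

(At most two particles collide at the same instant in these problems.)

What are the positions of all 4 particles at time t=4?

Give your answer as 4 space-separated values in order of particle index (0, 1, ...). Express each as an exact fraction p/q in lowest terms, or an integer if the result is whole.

Collision at t=3: particles 1 and 2 swap velocities; positions: p0=0 p1=1 p2=1 p3=23; velocities now: v0=0 v1=-3 v2=0 v3=3
Collision at t=10/3: particles 0 and 1 swap velocities; positions: p0=0 p1=0 p2=1 p3=24; velocities now: v0=-3 v1=0 v2=0 v3=3
Advance to t=4 (no further collisions before then); velocities: v0=-3 v1=0 v2=0 v3=3; positions = -2 0 1 26

Answer: -2 0 1 26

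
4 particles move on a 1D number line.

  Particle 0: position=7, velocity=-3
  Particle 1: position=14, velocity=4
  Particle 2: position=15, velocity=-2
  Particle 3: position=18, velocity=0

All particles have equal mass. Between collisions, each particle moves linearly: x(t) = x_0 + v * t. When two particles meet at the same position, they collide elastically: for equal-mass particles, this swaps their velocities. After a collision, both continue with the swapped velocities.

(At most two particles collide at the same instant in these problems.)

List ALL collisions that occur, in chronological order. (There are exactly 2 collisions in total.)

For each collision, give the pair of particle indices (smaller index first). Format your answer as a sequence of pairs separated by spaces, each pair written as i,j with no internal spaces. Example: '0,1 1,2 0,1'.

Answer: 1,2 2,3

Derivation:
Collision at t=1/6: particles 1 and 2 swap velocities; positions: p0=13/2 p1=44/3 p2=44/3 p3=18; velocities now: v0=-3 v1=-2 v2=4 v3=0
Collision at t=1: particles 2 and 3 swap velocities; positions: p0=4 p1=13 p2=18 p3=18; velocities now: v0=-3 v1=-2 v2=0 v3=4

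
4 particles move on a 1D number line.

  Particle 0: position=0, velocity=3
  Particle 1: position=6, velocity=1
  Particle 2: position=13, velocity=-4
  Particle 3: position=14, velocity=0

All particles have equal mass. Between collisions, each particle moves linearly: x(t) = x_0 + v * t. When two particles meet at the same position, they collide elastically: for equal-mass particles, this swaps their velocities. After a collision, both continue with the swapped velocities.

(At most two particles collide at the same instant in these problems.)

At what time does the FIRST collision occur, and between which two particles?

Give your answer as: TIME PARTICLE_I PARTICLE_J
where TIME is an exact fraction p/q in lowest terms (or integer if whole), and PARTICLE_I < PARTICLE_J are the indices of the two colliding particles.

Answer: 7/5 1 2

Derivation:
Pair (0,1): pos 0,6 vel 3,1 -> gap=6, closing at 2/unit, collide at t=3
Pair (1,2): pos 6,13 vel 1,-4 -> gap=7, closing at 5/unit, collide at t=7/5
Pair (2,3): pos 13,14 vel -4,0 -> not approaching (rel speed -4 <= 0)
Earliest collision: t=7/5 between 1 and 2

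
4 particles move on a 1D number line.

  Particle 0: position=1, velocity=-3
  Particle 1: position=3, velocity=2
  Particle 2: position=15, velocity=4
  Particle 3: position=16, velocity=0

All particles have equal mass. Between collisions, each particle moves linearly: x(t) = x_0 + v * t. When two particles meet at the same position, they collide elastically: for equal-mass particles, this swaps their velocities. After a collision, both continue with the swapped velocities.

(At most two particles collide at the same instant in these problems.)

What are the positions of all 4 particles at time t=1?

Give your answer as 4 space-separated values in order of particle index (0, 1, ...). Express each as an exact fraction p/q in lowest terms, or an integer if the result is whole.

Collision at t=1/4: particles 2 and 3 swap velocities; positions: p0=1/4 p1=7/2 p2=16 p3=16; velocities now: v0=-3 v1=2 v2=0 v3=4
Advance to t=1 (no further collisions before then); velocities: v0=-3 v1=2 v2=0 v3=4; positions = -2 5 16 19

Answer: -2 5 16 19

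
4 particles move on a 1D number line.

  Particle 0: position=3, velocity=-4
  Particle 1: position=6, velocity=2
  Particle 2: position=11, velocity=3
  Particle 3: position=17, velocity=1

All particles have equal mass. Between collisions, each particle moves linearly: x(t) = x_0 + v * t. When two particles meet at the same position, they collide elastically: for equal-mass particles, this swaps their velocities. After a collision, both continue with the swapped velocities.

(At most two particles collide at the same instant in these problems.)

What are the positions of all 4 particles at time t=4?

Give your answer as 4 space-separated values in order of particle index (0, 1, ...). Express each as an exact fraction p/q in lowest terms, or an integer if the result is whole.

Collision at t=3: particles 2 and 3 swap velocities; positions: p0=-9 p1=12 p2=20 p3=20; velocities now: v0=-4 v1=2 v2=1 v3=3
Advance to t=4 (no further collisions before then); velocities: v0=-4 v1=2 v2=1 v3=3; positions = -13 14 21 23

Answer: -13 14 21 23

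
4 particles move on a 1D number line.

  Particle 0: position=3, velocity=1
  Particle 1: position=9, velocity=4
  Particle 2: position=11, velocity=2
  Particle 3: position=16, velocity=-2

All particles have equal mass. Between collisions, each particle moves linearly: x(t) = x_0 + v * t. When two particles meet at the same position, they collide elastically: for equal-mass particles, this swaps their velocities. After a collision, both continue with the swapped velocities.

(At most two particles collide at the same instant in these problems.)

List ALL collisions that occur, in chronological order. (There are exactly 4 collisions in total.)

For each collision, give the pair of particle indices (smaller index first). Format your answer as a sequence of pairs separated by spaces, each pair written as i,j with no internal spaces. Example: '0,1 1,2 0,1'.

Answer: 1,2 2,3 1,2 0,1

Derivation:
Collision at t=1: particles 1 and 2 swap velocities; positions: p0=4 p1=13 p2=13 p3=14; velocities now: v0=1 v1=2 v2=4 v3=-2
Collision at t=7/6: particles 2 and 3 swap velocities; positions: p0=25/6 p1=40/3 p2=41/3 p3=41/3; velocities now: v0=1 v1=2 v2=-2 v3=4
Collision at t=5/4: particles 1 and 2 swap velocities; positions: p0=17/4 p1=27/2 p2=27/2 p3=14; velocities now: v0=1 v1=-2 v2=2 v3=4
Collision at t=13/3: particles 0 and 1 swap velocities; positions: p0=22/3 p1=22/3 p2=59/3 p3=79/3; velocities now: v0=-2 v1=1 v2=2 v3=4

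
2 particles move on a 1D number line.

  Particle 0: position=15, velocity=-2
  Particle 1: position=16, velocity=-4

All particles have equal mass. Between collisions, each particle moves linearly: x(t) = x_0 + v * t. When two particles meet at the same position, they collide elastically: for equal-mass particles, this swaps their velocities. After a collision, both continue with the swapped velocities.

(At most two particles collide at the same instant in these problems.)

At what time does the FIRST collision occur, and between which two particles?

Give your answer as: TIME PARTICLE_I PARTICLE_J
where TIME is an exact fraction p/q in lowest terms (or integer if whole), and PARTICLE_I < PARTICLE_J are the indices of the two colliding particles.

Pair (0,1): pos 15,16 vel -2,-4 -> gap=1, closing at 2/unit, collide at t=1/2
Earliest collision: t=1/2 between 0 and 1

Answer: 1/2 0 1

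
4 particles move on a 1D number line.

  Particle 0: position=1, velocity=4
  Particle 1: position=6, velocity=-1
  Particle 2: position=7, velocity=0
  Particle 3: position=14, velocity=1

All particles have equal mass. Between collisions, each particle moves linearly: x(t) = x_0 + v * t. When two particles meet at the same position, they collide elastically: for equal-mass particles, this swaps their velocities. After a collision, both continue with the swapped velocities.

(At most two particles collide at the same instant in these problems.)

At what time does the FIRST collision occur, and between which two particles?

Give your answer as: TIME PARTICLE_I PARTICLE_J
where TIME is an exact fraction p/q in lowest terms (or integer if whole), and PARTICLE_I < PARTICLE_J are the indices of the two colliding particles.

Pair (0,1): pos 1,6 vel 4,-1 -> gap=5, closing at 5/unit, collide at t=1
Pair (1,2): pos 6,7 vel -1,0 -> not approaching (rel speed -1 <= 0)
Pair (2,3): pos 7,14 vel 0,1 -> not approaching (rel speed -1 <= 0)
Earliest collision: t=1 between 0 and 1

Answer: 1 0 1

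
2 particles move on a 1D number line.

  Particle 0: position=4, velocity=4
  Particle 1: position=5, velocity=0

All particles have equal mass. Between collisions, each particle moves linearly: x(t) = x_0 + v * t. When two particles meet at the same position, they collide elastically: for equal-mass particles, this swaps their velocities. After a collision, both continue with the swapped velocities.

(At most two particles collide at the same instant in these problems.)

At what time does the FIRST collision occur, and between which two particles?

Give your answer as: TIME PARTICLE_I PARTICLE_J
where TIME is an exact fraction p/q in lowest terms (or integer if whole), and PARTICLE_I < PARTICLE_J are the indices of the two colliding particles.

Answer: 1/4 0 1

Derivation:
Pair (0,1): pos 4,5 vel 4,0 -> gap=1, closing at 4/unit, collide at t=1/4
Earliest collision: t=1/4 between 0 and 1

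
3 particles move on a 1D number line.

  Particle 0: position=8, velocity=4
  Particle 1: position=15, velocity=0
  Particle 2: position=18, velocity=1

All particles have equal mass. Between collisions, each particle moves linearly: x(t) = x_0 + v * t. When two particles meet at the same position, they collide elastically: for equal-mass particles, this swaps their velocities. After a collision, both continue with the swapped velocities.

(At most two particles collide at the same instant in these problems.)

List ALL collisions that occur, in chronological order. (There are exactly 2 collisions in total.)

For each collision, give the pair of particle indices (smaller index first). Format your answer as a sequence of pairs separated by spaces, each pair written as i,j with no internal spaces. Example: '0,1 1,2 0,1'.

Collision at t=7/4: particles 0 and 1 swap velocities; positions: p0=15 p1=15 p2=79/4; velocities now: v0=0 v1=4 v2=1
Collision at t=10/3: particles 1 and 2 swap velocities; positions: p0=15 p1=64/3 p2=64/3; velocities now: v0=0 v1=1 v2=4

Answer: 0,1 1,2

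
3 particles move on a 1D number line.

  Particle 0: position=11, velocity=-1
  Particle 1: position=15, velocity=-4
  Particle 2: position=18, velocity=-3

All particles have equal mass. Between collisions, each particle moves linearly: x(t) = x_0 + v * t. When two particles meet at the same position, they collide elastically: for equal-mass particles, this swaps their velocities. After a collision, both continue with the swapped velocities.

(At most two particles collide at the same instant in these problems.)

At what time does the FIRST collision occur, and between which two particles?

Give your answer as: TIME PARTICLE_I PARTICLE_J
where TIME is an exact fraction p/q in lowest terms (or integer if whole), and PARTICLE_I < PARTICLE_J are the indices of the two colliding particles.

Pair (0,1): pos 11,15 vel -1,-4 -> gap=4, closing at 3/unit, collide at t=4/3
Pair (1,2): pos 15,18 vel -4,-3 -> not approaching (rel speed -1 <= 0)
Earliest collision: t=4/3 between 0 and 1

Answer: 4/3 0 1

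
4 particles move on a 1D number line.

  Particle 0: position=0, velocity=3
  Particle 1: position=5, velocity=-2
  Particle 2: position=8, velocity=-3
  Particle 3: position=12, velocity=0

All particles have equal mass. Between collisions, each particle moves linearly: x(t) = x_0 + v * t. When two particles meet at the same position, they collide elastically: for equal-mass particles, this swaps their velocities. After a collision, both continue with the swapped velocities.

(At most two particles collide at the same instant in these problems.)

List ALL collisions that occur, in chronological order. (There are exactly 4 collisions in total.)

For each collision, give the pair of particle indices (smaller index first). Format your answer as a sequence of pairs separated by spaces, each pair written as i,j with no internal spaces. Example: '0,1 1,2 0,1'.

Collision at t=1: particles 0 and 1 swap velocities; positions: p0=3 p1=3 p2=5 p3=12; velocities now: v0=-2 v1=3 v2=-3 v3=0
Collision at t=4/3: particles 1 and 2 swap velocities; positions: p0=7/3 p1=4 p2=4 p3=12; velocities now: v0=-2 v1=-3 v2=3 v3=0
Collision at t=3: particles 0 and 1 swap velocities; positions: p0=-1 p1=-1 p2=9 p3=12; velocities now: v0=-3 v1=-2 v2=3 v3=0
Collision at t=4: particles 2 and 3 swap velocities; positions: p0=-4 p1=-3 p2=12 p3=12; velocities now: v0=-3 v1=-2 v2=0 v3=3

Answer: 0,1 1,2 0,1 2,3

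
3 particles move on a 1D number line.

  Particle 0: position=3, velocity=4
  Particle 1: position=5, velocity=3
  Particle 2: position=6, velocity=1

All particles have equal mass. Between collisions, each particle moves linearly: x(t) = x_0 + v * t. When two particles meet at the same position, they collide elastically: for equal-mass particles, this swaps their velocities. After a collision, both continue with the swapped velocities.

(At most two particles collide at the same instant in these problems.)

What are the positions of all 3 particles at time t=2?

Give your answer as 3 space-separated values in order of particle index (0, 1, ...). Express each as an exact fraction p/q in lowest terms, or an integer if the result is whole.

Answer: 8 11 11

Derivation:
Collision at t=1/2: particles 1 and 2 swap velocities; positions: p0=5 p1=13/2 p2=13/2; velocities now: v0=4 v1=1 v2=3
Collision at t=1: particles 0 and 1 swap velocities; positions: p0=7 p1=7 p2=8; velocities now: v0=1 v1=4 v2=3
Collision at t=2: particles 1 and 2 swap velocities; positions: p0=8 p1=11 p2=11; velocities now: v0=1 v1=3 v2=4
Advance to t=2 (no further collisions before then); velocities: v0=1 v1=3 v2=4; positions = 8 11 11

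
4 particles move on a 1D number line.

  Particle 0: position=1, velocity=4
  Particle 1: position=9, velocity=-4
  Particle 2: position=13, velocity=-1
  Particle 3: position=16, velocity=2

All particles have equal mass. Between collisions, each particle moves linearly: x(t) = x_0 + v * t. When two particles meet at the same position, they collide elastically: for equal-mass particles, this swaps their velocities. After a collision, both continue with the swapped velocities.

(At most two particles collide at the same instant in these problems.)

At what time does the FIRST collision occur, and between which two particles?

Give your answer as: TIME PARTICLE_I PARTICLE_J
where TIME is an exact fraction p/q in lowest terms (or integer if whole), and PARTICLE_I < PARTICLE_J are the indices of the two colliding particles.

Answer: 1 0 1

Derivation:
Pair (0,1): pos 1,9 vel 4,-4 -> gap=8, closing at 8/unit, collide at t=1
Pair (1,2): pos 9,13 vel -4,-1 -> not approaching (rel speed -3 <= 0)
Pair (2,3): pos 13,16 vel -1,2 -> not approaching (rel speed -3 <= 0)
Earliest collision: t=1 between 0 and 1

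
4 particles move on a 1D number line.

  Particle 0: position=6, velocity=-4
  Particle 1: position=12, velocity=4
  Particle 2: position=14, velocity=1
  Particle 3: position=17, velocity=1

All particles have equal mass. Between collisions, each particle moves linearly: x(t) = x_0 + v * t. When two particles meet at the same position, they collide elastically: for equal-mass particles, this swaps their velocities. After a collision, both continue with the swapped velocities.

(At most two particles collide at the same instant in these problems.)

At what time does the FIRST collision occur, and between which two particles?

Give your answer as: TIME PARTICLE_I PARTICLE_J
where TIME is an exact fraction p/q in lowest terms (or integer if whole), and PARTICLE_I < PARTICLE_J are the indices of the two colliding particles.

Pair (0,1): pos 6,12 vel -4,4 -> not approaching (rel speed -8 <= 0)
Pair (1,2): pos 12,14 vel 4,1 -> gap=2, closing at 3/unit, collide at t=2/3
Pair (2,3): pos 14,17 vel 1,1 -> not approaching (rel speed 0 <= 0)
Earliest collision: t=2/3 between 1 and 2

Answer: 2/3 1 2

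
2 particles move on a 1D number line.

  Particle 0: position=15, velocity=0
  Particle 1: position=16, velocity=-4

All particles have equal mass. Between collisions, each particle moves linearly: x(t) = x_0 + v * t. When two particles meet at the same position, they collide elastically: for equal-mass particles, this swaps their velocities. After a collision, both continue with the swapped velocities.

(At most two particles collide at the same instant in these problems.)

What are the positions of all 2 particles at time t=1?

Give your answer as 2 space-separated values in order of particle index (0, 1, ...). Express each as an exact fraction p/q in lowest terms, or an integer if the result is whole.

Answer: 12 15

Derivation:
Collision at t=1/4: particles 0 and 1 swap velocities; positions: p0=15 p1=15; velocities now: v0=-4 v1=0
Advance to t=1 (no further collisions before then); velocities: v0=-4 v1=0; positions = 12 15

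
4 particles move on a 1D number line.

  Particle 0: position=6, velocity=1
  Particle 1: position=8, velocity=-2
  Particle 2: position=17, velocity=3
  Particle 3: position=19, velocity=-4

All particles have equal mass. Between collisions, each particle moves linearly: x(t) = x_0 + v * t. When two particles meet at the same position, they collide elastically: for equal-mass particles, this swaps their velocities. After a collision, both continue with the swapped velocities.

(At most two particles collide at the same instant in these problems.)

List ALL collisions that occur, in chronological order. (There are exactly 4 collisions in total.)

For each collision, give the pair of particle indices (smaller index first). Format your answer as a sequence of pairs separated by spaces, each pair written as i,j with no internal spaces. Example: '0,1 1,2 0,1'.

Answer: 2,3 0,1 1,2 0,1

Derivation:
Collision at t=2/7: particles 2 and 3 swap velocities; positions: p0=44/7 p1=52/7 p2=125/7 p3=125/7; velocities now: v0=1 v1=-2 v2=-4 v3=3
Collision at t=2/3: particles 0 and 1 swap velocities; positions: p0=20/3 p1=20/3 p2=49/3 p3=19; velocities now: v0=-2 v1=1 v2=-4 v3=3
Collision at t=13/5: particles 1 and 2 swap velocities; positions: p0=14/5 p1=43/5 p2=43/5 p3=124/5; velocities now: v0=-2 v1=-4 v2=1 v3=3
Collision at t=11/2: particles 0 and 1 swap velocities; positions: p0=-3 p1=-3 p2=23/2 p3=67/2; velocities now: v0=-4 v1=-2 v2=1 v3=3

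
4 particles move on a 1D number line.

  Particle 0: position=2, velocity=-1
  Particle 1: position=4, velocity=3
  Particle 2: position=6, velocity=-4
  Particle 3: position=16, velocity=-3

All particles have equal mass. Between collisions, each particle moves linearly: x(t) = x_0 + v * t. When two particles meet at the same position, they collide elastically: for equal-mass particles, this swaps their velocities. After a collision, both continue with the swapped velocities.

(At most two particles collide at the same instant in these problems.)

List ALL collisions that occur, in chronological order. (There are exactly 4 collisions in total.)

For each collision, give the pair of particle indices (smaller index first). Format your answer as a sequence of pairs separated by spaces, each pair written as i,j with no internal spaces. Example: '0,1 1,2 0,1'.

Answer: 1,2 0,1 2,3 1,2

Derivation:
Collision at t=2/7: particles 1 and 2 swap velocities; positions: p0=12/7 p1=34/7 p2=34/7 p3=106/7; velocities now: v0=-1 v1=-4 v2=3 v3=-3
Collision at t=4/3: particles 0 and 1 swap velocities; positions: p0=2/3 p1=2/3 p2=8 p3=12; velocities now: v0=-4 v1=-1 v2=3 v3=-3
Collision at t=2: particles 2 and 3 swap velocities; positions: p0=-2 p1=0 p2=10 p3=10; velocities now: v0=-4 v1=-1 v2=-3 v3=3
Collision at t=7: particles 1 and 2 swap velocities; positions: p0=-22 p1=-5 p2=-5 p3=25; velocities now: v0=-4 v1=-3 v2=-1 v3=3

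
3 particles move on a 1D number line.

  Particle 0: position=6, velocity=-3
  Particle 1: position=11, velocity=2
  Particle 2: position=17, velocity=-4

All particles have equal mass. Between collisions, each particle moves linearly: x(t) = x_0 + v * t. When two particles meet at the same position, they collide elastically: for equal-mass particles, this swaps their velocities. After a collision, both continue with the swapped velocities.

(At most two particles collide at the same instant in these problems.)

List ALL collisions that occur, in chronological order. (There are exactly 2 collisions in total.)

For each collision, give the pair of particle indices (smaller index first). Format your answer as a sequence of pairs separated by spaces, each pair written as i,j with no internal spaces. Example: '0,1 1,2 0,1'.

Collision at t=1: particles 1 and 2 swap velocities; positions: p0=3 p1=13 p2=13; velocities now: v0=-3 v1=-4 v2=2
Collision at t=11: particles 0 and 1 swap velocities; positions: p0=-27 p1=-27 p2=33; velocities now: v0=-4 v1=-3 v2=2

Answer: 1,2 0,1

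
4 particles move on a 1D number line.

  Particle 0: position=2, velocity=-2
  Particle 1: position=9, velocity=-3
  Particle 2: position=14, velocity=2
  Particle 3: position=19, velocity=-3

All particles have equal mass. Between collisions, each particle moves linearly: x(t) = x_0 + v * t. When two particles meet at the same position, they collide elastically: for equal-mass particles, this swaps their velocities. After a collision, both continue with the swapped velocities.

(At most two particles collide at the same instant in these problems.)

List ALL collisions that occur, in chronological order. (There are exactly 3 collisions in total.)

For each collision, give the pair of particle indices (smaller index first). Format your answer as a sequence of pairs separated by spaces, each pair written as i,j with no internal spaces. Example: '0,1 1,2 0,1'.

Collision at t=1: particles 2 and 3 swap velocities; positions: p0=0 p1=6 p2=16 p3=16; velocities now: v0=-2 v1=-3 v2=-3 v3=2
Collision at t=7: particles 0 and 1 swap velocities; positions: p0=-12 p1=-12 p2=-2 p3=28; velocities now: v0=-3 v1=-2 v2=-3 v3=2
Collision at t=17: particles 1 and 2 swap velocities; positions: p0=-42 p1=-32 p2=-32 p3=48; velocities now: v0=-3 v1=-3 v2=-2 v3=2

Answer: 2,3 0,1 1,2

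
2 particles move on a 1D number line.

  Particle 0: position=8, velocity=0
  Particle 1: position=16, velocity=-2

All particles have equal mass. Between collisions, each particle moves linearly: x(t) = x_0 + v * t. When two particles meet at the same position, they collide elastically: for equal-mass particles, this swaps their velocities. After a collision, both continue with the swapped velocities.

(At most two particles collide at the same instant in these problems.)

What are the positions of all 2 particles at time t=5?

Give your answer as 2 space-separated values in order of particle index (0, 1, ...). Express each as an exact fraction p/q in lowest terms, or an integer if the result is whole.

Collision at t=4: particles 0 and 1 swap velocities; positions: p0=8 p1=8; velocities now: v0=-2 v1=0
Advance to t=5 (no further collisions before then); velocities: v0=-2 v1=0; positions = 6 8

Answer: 6 8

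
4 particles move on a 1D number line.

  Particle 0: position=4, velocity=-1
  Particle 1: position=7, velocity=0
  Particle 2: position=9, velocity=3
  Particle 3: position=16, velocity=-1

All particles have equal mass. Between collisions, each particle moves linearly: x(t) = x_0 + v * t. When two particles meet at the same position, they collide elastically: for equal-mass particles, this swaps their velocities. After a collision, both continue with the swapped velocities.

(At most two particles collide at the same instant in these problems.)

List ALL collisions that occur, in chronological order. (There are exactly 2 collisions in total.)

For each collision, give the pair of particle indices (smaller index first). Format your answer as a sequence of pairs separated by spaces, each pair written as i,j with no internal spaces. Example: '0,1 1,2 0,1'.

Answer: 2,3 1,2

Derivation:
Collision at t=7/4: particles 2 and 3 swap velocities; positions: p0=9/4 p1=7 p2=57/4 p3=57/4; velocities now: v0=-1 v1=0 v2=-1 v3=3
Collision at t=9: particles 1 and 2 swap velocities; positions: p0=-5 p1=7 p2=7 p3=36; velocities now: v0=-1 v1=-1 v2=0 v3=3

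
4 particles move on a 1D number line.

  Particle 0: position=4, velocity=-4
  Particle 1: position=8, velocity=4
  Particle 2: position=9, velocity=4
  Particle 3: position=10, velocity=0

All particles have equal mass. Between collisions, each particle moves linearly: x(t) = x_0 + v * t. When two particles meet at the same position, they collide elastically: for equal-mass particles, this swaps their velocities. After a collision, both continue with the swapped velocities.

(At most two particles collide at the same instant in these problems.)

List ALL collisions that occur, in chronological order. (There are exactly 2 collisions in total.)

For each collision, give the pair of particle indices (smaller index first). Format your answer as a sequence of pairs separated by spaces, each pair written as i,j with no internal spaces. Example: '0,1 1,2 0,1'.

Answer: 2,3 1,2

Derivation:
Collision at t=1/4: particles 2 and 3 swap velocities; positions: p0=3 p1=9 p2=10 p3=10; velocities now: v0=-4 v1=4 v2=0 v3=4
Collision at t=1/2: particles 1 and 2 swap velocities; positions: p0=2 p1=10 p2=10 p3=11; velocities now: v0=-4 v1=0 v2=4 v3=4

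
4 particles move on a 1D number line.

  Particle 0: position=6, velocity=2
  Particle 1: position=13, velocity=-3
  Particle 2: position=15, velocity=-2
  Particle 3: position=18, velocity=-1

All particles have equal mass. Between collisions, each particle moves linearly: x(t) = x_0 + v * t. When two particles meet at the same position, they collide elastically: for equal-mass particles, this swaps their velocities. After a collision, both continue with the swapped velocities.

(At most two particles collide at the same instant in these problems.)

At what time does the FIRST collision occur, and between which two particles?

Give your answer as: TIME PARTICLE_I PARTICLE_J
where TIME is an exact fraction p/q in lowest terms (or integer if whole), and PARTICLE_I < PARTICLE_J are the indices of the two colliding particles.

Answer: 7/5 0 1

Derivation:
Pair (0,1): pos 6,13 vel 2,-3 -> gap=7, closing at 5/unit, collide at t=7/5
Pair (1,2): pos 13,15 vel -3,-2 -> not approaching (rel speed -1 <= 0)
Pair (2,3): pos 15,18 vel -2,-1 -> not approaching (rel speed -1 <= 0)
Earliest collision: t=7/5 between 0 and 1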